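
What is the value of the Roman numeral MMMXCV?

MMMXCV: M=1000, M=1000, M=1000, XC=90, V=5
1000 + 1000 + 1000 + 90 + 5 = 3095

3095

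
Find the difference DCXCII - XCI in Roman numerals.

DCXCII = 692
XCI = 91
692 - 91 = 601

DCI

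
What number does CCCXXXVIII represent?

CCCXXXVIII: C=100, C=100, C=100, X=10, X=10, X=10, V=5, I=1, I=1, I=1
100 + 100 + 100 + 10 + 10 + 10 + 5 + 1 + 1 + 1 = 338

338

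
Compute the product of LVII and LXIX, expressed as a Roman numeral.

LVII = 57
LXIX = 69
57 × 69 = 3933

MMMCMXXXIII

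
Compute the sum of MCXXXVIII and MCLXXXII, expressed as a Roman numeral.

MCXXXVIII = 1138
MCLXXXII = 1182
1138 + 1182 = 2320

MMCCCXX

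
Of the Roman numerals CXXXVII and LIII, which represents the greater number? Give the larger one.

CXXXVII = 137
LIII = 53
137 is larger

CXXXVII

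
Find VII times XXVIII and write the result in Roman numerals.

VII = 7
XXVIII = 28
7 × 28 = 196

CXCVI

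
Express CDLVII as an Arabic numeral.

CDLVII: CD=400, L=50, V=5, I=1, I=1
400 + 50 + 5 + 1 + 1 = 457

457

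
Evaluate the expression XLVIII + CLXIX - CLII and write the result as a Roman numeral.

XLVIII = 48, CLXIX = 169, CLII = 152
48 + 169 = 217
217 - 152 = 65

LXV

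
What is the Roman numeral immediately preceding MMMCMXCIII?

MMMCMXCIII = 3993; previous is 3992

MMMCMXCII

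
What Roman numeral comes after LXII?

LXII = 62, so the next integer is 62 + 1 = 63

LXIII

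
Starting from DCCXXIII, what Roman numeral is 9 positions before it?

DCCXXIII = 723
723 - 9 = 714

DCCXIV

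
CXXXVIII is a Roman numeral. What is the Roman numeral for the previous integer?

CXXXVIII = 138; previous is 137

CXXXVII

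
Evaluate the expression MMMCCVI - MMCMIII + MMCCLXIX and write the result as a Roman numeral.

MMMCCVI = 3206, MMCMIII = 2903, MMCCLXIX = 2269
3206 - 2903 = 303
303 + 2269 = 2572

MMDLXXII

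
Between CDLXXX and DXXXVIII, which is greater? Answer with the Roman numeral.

CDLXXX = 480
DXXXVIII = 538
538 is larger

DXXXVIII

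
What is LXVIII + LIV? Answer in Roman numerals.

LXVIII = 68
LIV = 54
68 + 54 = 122

CXXII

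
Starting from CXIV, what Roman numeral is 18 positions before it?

CXIV = 114
114 - 18 = 96

XCVI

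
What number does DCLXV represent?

DCLXV: D=500, C=100, L=50, X=10, V=5
500 + 100 + 50 + 10 + 5 = 665

665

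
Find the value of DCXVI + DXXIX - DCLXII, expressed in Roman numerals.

DCXVI = 616, DXXIX = 529, DCLXII = 662
616 + 529 = 1145
1145 - 662 = 483

CDLXXXIII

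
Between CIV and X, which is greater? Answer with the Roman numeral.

CIV = 104
X = 10
104 is larger

CIV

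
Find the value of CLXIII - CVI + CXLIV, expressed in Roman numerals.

CLXIII = 163, CVI = 106, CXLIV = 144
163 - 106 = 57
57 + 144 = 201

CCI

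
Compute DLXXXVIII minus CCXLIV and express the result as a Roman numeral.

DLXXXVIII = 588
CCXLIV = 244
588 - 244 = 344

CCCXLIV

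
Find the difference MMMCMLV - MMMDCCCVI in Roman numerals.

MMMCMLV = 3955
MMMDCCCVI = 3806
3955 - 3806 = 149

CXLIX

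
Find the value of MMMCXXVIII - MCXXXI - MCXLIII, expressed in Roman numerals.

MMMCXXVIII = 3128, MCXXXI = 1131, MCXLIII = 1143
3128 - 1131 = 1997
1997 - 1143 = 854

DCCCLIV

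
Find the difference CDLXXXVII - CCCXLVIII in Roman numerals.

CDLXXXVII = 487
CCCXLVIII = 348
487 - 348 = 139

CXXXIX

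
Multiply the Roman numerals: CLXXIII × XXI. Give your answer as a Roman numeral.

CLXXIII = 173
XXI = 21
173 × 21 = 3633

MMMDCXXXIII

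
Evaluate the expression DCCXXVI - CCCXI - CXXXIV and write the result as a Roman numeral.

DCCXXVI = 726, CCCXI = 311, CXXXIV = 134
726 - 311 = 415
415 - 134 = 281

CCLXXXI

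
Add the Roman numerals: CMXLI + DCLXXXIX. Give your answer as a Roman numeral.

CMXLI = 941
DCLXXXIX = 689
941 + 689 = 1630

MDCXXX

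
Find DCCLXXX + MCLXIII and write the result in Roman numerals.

DCCLXXX = 780
MCLXIII = 1163
780 + 1163 = 1943

MCMXLIII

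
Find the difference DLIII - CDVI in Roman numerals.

DLIII = 553
CDVI = 406
553 - 406 = 147

CXLVII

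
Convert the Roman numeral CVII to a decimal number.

CVII: C=100, V=5, I=1, I=1
100 + 5 + 1 + 1 = 107

107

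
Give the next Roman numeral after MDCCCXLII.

MDCCCXLII = 1842; next is 1843

MDCCCXLIII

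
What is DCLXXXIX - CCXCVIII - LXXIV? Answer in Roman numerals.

DCLXXXIX = 689, CCXCVIII = 298, LXXIV = 74
689 - 298 = 391
391 - 74 = 317

CCCXVII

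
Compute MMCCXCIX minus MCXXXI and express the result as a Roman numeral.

MMCCXCIX = 2299
MCXXXI = 1131
2299 - 1131 = 1168

MCLXVIII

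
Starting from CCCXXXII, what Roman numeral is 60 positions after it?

CCCXXXII = 332
332 + 60 = 392

CCCXCII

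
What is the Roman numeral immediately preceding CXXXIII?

CXXXIII = 133; previous is 132

CXXXII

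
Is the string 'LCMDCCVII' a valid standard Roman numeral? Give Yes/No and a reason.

'LCMDCCVII': Invalid subtractive combination: LC

No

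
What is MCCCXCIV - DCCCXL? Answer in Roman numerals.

MCCCXCIV = 1394
DCCCXL = 840
1394 - 840 = 554

DLIV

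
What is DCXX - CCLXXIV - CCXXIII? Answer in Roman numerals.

DCXX = 620, CCLXXIV = 274, CCXXIII = 223
620 - 274 = 346
346 - 223 = 123

CXXIII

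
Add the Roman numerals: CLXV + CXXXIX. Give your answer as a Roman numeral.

CLXV = 165
CXXXIX = 139
165 + 139 = 304

CCCIV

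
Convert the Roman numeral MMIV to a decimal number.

MMIV: M=1000, M=1000, IV=4
1000 + 1000 + 4 = 2004

2004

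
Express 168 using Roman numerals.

Convert 168 to Roman numerals:
  168 contains 1×100 (C)
  68 contains 1×50 (L)
  18 contains 1×10 (X)
  8 contains 1×5 (V)
  3 contains 3×1 (III)

CLXVIII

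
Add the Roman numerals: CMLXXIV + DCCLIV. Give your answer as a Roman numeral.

CMLXXIV = 974
DCCLIV = 754
974 + 754 = 1728

MDCCXXVIII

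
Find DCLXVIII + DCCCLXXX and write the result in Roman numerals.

DCLXVIII = 668
DCCCLXXX = 880
668 + 880 = 1548

MDXLVIII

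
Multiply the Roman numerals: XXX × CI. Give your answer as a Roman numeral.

XXX = 30
CI = 101
30 × 101 = 3030

MMMXXX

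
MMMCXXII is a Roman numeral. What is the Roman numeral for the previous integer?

MMMCXXII = 3122; previous is 3121

MMMCXXI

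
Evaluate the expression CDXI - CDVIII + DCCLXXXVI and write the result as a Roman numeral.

CDXI = 411, CDVIII = 408, DCCLXXXVI = 786
411 - 408 = 3
3 + 786 = 789

DCCLXXXIX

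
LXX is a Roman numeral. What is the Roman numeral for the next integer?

LXX = 70, so the next integer is 70 + 1 = 71

LXXI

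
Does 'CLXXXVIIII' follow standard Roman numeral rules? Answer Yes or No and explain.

'CLXXXVIIII': More than 3 consecutive I's

No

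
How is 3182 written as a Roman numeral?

Convert 3182 to Roman numerals:
  3182 contains 3×1000 (MMM)
  182 contains 1×100 (C)
  82 contains 1×50 (L)
  32 contains 3×10 (XXX)
  2 contains 2×1 (II)

MMMCLXXXII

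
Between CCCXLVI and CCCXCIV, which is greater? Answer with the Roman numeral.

CCCXLVI = 346
CCCXCIV = 394
394 is larger

CCCXCIV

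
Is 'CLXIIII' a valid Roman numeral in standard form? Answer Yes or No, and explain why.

'CLXIIII': More than 3 consecutive I's

No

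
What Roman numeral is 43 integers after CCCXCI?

CCCXCI = 391
391 + 43 = 434

CDXXXIV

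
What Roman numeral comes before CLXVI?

CLXVI = 166; previous is 165

CLXV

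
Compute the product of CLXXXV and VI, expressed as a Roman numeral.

CLXXXV = 185
VI = 6
185 × 6 = 1110

MCX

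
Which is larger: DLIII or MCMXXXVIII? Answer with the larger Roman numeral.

DLIII = 553
MCMXXXVIII = 1938
1938 is larger

MCMXXXVIII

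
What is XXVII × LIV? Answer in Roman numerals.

XXVII = 27
LIV = 54
27 × 54 = 1458

MCDLVIII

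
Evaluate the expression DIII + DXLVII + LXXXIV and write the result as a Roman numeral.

DIII = 503, DXLVII = 547, LXXXIV = 84
503 + 547 = 1050
1050 + 84 = 1134

MCXXXIV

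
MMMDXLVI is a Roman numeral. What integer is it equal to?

MMMDXLVI: M=1000, M=1000, M=1000, D=500, XL=40, V=5, I=1
1000 + 1000 + 1000 + 500 + 40 + 5 + 1 = 3546

3546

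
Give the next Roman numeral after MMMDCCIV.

MMMDCCIV = 3704; next is 3705

MMMDCCV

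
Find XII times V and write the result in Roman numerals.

XII = 12
V = 5
12 × 5 = 60

LX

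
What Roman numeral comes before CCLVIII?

CCLVIII = 258, so the previous integer is 258 - 1 = 257

CCLVII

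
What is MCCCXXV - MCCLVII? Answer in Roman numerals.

MCCCXXV = 1325
MCCLVII = 1257
1325 - 1257 = 68

LXVIII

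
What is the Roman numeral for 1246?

Convert 1246 to Roman numerals:
  1246 contains 1×1000 (M)
  246 contains 2×100 (CC)
  46 contains 1×40 (XL)
  6 contains 1×5 (V)
  1 contains 1×1 (I)

MCCXLVI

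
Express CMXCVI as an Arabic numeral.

CMXCVI: CM=900, XC=90, V=5, I=1
900 + 90 + 5 + 1 = 996

996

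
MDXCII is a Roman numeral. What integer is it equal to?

MDXCII: M=1000, D=500, XC=90, I=1, I=1
1000 + 500 + 90 + 1 + 1 = 1592

1592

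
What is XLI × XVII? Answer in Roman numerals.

XLI = 41
XVII = 17
41 × 17 = 697

DCXCVII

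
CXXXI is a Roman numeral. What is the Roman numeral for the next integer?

CXXXI = 131, so the next integer is 131 + 1 = 132

CXXXII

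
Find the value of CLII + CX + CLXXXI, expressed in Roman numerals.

CLII = 152, CX = 110, CLXXXI = 181
152 + 110 = 262
262 + 181 = 443

CDXLIII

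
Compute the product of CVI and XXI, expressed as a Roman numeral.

CVI = 106
XXI = 21
106 × 21 = 2226

MMCCXXVI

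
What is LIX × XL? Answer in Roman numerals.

LIX = 59
XL = 40
59 × 40 = 2360

MMCCCLX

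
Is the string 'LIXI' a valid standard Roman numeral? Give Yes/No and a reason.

'LIXI': I cannot come right after the subtractive pair IX: once I is subtracted in IX, the next symbol must be smaller than I

No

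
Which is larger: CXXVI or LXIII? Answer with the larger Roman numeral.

CXXVI = 126
LXIII = 63
126 is larger

CXXVI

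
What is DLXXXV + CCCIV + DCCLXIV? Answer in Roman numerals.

DLXXXV = 585, CCCIV = 304, DCCLXIV = 764
585 + 304 = 889
889 + 764 = 1653

MDCLIII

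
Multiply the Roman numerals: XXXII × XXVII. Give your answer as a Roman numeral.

XXXII = 32
XXVII = 27
32 × 27 = 864

DCCCLXIV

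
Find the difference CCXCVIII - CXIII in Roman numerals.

CCXCVIII = 298
CXIII = 113
298 - 113 = 185

CLXXXV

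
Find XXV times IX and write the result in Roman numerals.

XXV = 25
IX = 9
25 × 9 = 225

CCXXV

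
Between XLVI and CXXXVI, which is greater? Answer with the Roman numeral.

XLVI = 46
CXXXVI = 136
136 is larger

CXXXVI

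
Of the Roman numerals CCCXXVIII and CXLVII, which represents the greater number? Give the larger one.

CCCXXVIII = 328
CXLVII = 147
328 is larger

CCCXXVIII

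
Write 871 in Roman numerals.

Convert 871 to Roman numerals:
  871 contains 1×500 (D)
  371 contains 3×100 (CCC)
  71 contains 1×50 (L)
  21 contains 2×10 (XX)
  1 contains 1×1 (I)

DCCCLXXI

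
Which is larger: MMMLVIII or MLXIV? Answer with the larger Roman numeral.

MMMLVIII = 3058
MLXIV = 1064
3058 is larger

MMMLVIII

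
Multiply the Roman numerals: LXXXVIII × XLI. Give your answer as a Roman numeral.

LXXXVIII = 88
XLI = 41
88 × 41 = 3608

MMMDCVIII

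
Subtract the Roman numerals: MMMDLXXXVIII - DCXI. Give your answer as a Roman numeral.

MMMDLXXXVIII = 3588
DCXI = 611
3588 - 611 = 2977

MMCMLXXVII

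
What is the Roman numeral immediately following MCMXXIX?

MCMXXIX = 1929; next is 1930

MCMXXX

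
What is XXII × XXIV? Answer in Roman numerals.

XXII = 22
XXIV = 24
22 × 24 = 528

DXXVIII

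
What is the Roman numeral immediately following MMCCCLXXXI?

MMCCCLXXXI = 2381; next is 2382

MMCCCLXXXII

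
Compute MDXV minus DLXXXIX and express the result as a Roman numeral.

MDXV = 1515
DLXXXIX = 589
1515 - 589 = 926

CMXXVI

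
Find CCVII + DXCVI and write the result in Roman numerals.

CCVII = 207
DXCVI = 596
207 + 596 = 803

DCCCIII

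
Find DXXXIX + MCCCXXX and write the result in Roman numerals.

DXXXIX = 539
MCCCXXX = 1330
539 + 1330 = 1869

MDCCCLXIX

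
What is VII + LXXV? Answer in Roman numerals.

VII = 7
LXXV = 75
7 + 75 = 82

LXXXII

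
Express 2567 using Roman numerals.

Convert 2567 to Roman numerals:
  2567 contains 2×1000 (MM)
  567 contains 1×500 (D)
  67 contains 1×50 (L)
  17 contains 1×10 (X)
  7 contains 1×5 (V)
  2 contains 2×1 (II)

MMDLXVII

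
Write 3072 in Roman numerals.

Convert 3072 to Roman numerals:
  3072 contains 3×1000 (MMM)
  72 contains 1×50 (L)
  22 contains 2×10 (XX)
  2 contains 2×1 (II)

MMMLXXII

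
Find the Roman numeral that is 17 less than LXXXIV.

LXXXIV = 84
84 - 17 = 67

LXVII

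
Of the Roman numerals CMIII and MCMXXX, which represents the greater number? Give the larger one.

CMIII = 903
MCMXXX = 1930
1930 is larger

MCMXXX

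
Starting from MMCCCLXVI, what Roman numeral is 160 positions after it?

MMCCCLXVI = 2366
2366 + 160 = 2526

MMDXXVI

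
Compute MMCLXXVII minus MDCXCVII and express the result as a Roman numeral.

MMCLXXVII = 2177
MDCXCVII = 1697
2177 - 1697 = 480

CDLXXX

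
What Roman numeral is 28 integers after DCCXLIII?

DCCXLIII = 743
743 + 28 = 771

DCCLXXI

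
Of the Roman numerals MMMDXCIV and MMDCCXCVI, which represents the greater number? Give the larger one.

MMMDXCIV = 3594
MMDCCXCVI = 2796
3594 is larger

MMMDXCIV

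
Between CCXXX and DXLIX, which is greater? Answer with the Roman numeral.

CCXXX = 230
DXLIX = 549
549 is larger

DXLIX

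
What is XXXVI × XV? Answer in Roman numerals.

XXXVI = 36
XV = 15
36 × 15 = 540

DXL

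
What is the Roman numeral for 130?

Convert 130 to Roman numerals:
  130 contains 1×100 (C)
  30 contains 3×10 (XXX)

CXXX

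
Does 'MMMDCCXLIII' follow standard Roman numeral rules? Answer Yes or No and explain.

'MMMDCCXLIII': Check the rules: uses only the symbols I, V, X, L, C, D, M; no symbol is repeated more than three times in a row; V, L and D each appear at most once; the only place a smaller symbol precedes a larger one is the allowed subtractive pair XL, the symbol right after such a pair (if any) is smaller than the pair's first symbol, and otherwise the values never increase from left to right. Value: M (1000) + M (1000) + M (1000) + D (500) + C (100) + C (100) + XL (40) + I (1) + I (1) + I (1) = 3743. So it is a valid standard Roman numeral.

Yes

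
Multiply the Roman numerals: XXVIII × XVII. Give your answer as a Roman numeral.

XXVIII = 28
XVII = 17
28 × 17 = 476

CDLXXVI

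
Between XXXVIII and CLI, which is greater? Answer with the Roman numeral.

XXXVIII = 38
CLI = 151
151 is larger

CLI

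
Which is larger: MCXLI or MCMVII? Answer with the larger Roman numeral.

MCXLI = 1141
MCMVII = 1907
1907 is larger

MCMVII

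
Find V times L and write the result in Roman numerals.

V = 5
L = 50
5 × 50 = 250

CCL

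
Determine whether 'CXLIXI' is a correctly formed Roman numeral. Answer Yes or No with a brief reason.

'CXLIXI': I cannot come right after the subtractive pair IX: once I is subtracted in IX, the next symbol must be smaller than I

No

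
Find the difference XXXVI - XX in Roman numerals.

XXXVI = 36
XX = 20
36 - 20 = 16

XVI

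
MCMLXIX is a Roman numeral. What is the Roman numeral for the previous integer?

MCMLXIX = 1969; previous is 1968

MCMLXVIII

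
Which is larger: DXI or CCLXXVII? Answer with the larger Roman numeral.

DXI = 511
CCLXXVII = 277
511 is larger

DXI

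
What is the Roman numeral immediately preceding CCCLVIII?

CCCLVIII = 358; previous is 357

CCCLVII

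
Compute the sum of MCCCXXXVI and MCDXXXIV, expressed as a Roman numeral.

MCCCXXXVI = 1336
MCDXXXIV = 1434
1336 + 1434 = 2770

MMDCCLXX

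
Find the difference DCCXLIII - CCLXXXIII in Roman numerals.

DCCXLIII = 743
CCLXXXIII = 283
743 - 283 = 460

CDLX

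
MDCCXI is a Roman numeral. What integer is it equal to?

MDCCXI: M=1000, D=500, C=100, C=100, X=10, I=1
1000 + 500 + 100 + 100 + 10 + 1 = 1711

1711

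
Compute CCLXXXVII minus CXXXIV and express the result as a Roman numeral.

CCLXXXVII = 287
CXXXIV = 134
287 - 134 = 153

CLIII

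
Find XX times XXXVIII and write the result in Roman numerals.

XX = 20
XXXVIII = 38
20 × 38 = 760

DCCLX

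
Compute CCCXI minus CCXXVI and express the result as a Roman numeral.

CCCXI = 311
CCXXVI = 226
311 - 226 = 85

LXXXV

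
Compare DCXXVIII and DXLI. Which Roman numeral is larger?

DCXXVIII = 628
DXLI = 541
628 is larger

DCXXVIII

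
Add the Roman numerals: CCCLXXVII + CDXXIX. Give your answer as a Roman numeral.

CCCLXXVII = 377
CDXXIX = 429
377 + 429 = 806

DCCCVI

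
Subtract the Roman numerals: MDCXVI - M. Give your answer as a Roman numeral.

MDCXVI = 1616
M = 1000
1616 - 1000 = 616

DCXVI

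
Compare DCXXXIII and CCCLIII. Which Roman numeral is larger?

DCXXXIII = 633
CCCLIII = 353
633 is larger

DCXXXIII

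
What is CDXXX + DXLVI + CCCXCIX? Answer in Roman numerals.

CDXXX = 430, DXLVI = 546, CCCXCIX = 399
430 + 546 = 976
976 + 399 = 1375

MCCCLXXV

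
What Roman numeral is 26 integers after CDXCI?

CDXCI = 491
491 + 26 = 517

DXVII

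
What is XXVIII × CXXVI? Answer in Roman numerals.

XXVIII = 28
CXXVI = 126
28 × 126 = 3528

MMMDXXVIII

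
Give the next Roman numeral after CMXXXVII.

CMXXXVII = 937, so the next integer is 937 + 1 = 938

CMXXXVIII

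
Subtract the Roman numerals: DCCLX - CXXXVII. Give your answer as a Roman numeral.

DCCLX = 760
CXXXVII = 137
760 - 137 = 623

DCXXIII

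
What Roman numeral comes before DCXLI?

DCXLI = 641, so the previous integer is 641 - 1 = 640

DCXL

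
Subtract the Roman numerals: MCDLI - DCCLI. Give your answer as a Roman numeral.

MCDLI = 1451
DCCLI = 751
1451 - 751 = 700

DCC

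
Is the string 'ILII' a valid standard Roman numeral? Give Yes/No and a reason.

'ILII': Invalid subtractive combination: IL

No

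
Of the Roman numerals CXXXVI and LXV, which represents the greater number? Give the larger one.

CXXXVI = 136
LXV = 65
136 is larger

CXXXVI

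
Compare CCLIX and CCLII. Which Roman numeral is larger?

CCLIX = 259
CCLII = 252
259 is larger

CCLIX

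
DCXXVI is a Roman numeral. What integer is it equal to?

DCXXVI: D=500, C=100, X=10, X=10, V=5, I=1
500 + 100 + 10 + 10 + 5 + 1 = 626

626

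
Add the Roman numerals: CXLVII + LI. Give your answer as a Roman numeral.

CXLVII = 147
LI = 51
147 + 51 = 198

CXCVIII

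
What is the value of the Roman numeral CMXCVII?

CMXCVII: CM=900, XC=90, V=5, I=1, I=1
900 + 90 + 5 + 1 + 1 = 997

997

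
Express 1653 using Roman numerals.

Convert 1653 to Roman numerals:
  1653 contains 1×1000 (M)
  653 contains 1×500 (D)
  153 contains 1×100 (C)
  53 contains 1×50 (L)
  3 contains 3×1 (III)

MDCLIII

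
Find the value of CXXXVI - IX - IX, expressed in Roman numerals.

CXXXVI = 136, IX = 9, IX = 9
136 - 9 = 127
127 - 9 = 118

CXVIII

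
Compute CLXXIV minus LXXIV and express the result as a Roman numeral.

CLXXIV = 174
LXXIV = 74
174 - 74 = 100

C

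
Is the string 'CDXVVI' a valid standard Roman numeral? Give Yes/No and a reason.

'CDXVVI': V should not appear more than once

No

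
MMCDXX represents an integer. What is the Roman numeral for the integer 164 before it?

MMCDXX = 2420
2420 - 164 = 2256

MMCCLVI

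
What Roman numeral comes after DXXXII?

DXXXII = 532, so the next integer is 532 + 1 = 533

DXXXIII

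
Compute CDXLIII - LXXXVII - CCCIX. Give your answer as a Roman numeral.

CDXLIII = 443, LXXXVII = 87, CCCIX = 309
443 - 87 = 356
356 - 309 = 47

XLVII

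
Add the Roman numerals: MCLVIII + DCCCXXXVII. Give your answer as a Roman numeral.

MCLVIII = 1158
DCCCXXXVII = 837
1158 + 837 = 1995

MCMXCV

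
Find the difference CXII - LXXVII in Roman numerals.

CXII = 112
LXXVII = 77
112 - 77 = 35

XXXV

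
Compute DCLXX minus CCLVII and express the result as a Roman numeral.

DCLXX = 670
CCLVII = 257
670 - 257 = 413

CDXIII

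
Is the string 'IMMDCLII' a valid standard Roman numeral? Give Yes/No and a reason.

'IMMDCLII': Invalid subtractive combination: IM

No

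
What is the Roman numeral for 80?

Convert 80 to Roman numerals:
  80 contains 1×50 (L)
  30 contains 3×10 (XXX)

LXXX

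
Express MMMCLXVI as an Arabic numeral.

MMMCLXVI: M=1000, M=1000, M=1000, C=100, L=50, X=10, V=5, I=1
1000 + 1000 + 1000 + 100 + 50 + 10 + 5 + 1 = 3166

3166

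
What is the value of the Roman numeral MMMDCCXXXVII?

MMMDCCXXXVII: M=1000, M=1000, M=1000, D=500, C=100, C=100, X=10, X=10, X=10, V=5, I=1, I=1
1000 + 1000 + 1000 + 500 + 100 + 100 + 10 + 10 + 10 + 5 + 1 + 1 = 3737

3737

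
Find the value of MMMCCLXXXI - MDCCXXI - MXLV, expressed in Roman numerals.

MMMCCLXXXI = 3281, MDCCXXI = 1721, MXLV = 1045
3281 - 1721 = 1560
1560 - 1045 = 515

DXV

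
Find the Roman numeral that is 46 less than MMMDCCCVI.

MMMDCCCVI = 3806
3806 - 46 = 3760

MMMDCCLX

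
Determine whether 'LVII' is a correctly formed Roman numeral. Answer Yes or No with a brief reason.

'LVII': Check the rules: uses only the symbols I, V, X, L, C, D, M; no symbol is repeated more than three times in a row; V, L and D each appear at most once; no smaller symbol precedes a larger one (values never increase from left to right). Value: L (50) + V (5) + I (1) + I (1) = 57. So it is a valid standard Roman numeral.

Yes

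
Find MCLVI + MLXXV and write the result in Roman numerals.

MCLVI = 1156
MLXXV = 1075
1156 + 1075 = 2231

MMCCXXXI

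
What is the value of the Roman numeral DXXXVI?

DXXXVI: D=500, X=10, X=10, X=10, V=5, I=1
500 + 10 + 10 + 10 + 5 + 1 = 536

536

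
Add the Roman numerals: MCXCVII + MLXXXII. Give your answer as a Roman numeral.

MCXCVII = 1197
MLXXXII = 1082
1197 + 1082 = 2279

MMCCLXXIX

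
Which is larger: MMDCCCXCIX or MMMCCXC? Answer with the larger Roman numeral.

MMDCCCXCIX = 2899
MMMCCXC = 3290
3290 is larger

MMMCCXC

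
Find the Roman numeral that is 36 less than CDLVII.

CDLVII = 457
457 - 36 = 421

CDXXI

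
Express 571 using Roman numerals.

Convert 571 to Roman numerals:
  571 contains 1×500 (D)
  71 contains 1×50 (L)
  21 contains 2×10 (XX)
  1 contains 1×1 (I)

DLXXI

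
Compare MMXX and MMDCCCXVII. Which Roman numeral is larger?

MMXX = 2020
MMDCCCXVII = 2817
2817 is larger

MMDCCCXVII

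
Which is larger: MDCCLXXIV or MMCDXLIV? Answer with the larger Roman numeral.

MDCCLXXIV = 1774
MMCDXLIV = 2444
2444 is larger

MMCDXLIV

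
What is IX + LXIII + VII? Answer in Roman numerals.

IX = 9, LXIII = 63, VII = 7
9 + 63 = 72
72 + 7 = 79

LXXIX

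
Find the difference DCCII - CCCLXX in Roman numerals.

DCCII = 702
CCCLXX = 370
702 - 370 = 332

CCCXXXII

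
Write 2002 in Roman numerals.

Convert 2002 to Roman numerals:
  2002 contains 2×1000 (MM)
  2 contains 2×1 (II)

MMII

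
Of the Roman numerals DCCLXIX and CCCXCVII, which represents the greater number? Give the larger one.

DCCLXIX = 769
CCCXCVII = 397
769 is larger

DCCLXIX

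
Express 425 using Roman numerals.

Convert 425 to Roman numerals:
  425 contains 1×400 (CD)
  25 contains 2×10 (XX)
  5 contains 1×5 (V)

CDXXV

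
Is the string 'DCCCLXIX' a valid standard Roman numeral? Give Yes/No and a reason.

'DCCCLXIX': Check the rules: uses only the symbols I, V, X, L, C, D, M; no symbol is repeated more than three times in a row; V, L and D each appear at most once; the only place a smaller symbol precedes a larger one is the allowed subtractive pair IX, the symbol right after such a pair (if any) is smaller than the pair's first symbol, and otherwise the values never increase from left to right. Value: D (500) + C (100) + C (100) + C (100) + L (50) + X (10) + IX (9) = 869. So it is a valid standard Roman numeral.

Yes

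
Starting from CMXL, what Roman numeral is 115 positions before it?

CMXL = 940
940 - 115 = 825

DCCCXXV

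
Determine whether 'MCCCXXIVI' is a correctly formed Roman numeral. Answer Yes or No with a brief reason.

'MCCCXXIVI': I cannot come right after the subtractive pair IV: once I is subtracted in IV, the next symbol must be smaller than I

No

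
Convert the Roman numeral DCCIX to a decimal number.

DCCIX: D=500, C=100, C=100, IX=9
500 + 100 + 100 + 9 = 709

709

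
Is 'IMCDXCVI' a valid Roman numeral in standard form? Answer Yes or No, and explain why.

'IMCDXCVI': Invalid subtractive combination: IM

No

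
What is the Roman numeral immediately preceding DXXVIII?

DXXVIII = 528; previous is 527

DXXVII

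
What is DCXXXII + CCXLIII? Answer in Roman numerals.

DCXXXII = 632
CCXLIII = 243
632 + 243 = 875

DCCCLXXV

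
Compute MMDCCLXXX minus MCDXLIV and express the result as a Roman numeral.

MMDCCLXXX = 2780
MCDXLIV = 1444
2780 - 1444 = 1336

MCCCXXXVI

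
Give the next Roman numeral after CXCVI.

CXCVI = 196; next is 197

CXCVII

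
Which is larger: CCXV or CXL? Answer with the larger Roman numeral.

CCXV = 215
CXL = 140
215 is larger

CCXV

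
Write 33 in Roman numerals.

Convert 33 to Roman numerals:
  33 contains 3×10 (XXX)
  3 contains 3×1 (III)

XXXIII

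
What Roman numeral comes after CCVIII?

CCVIII = 208, so the next integer is 208 + 1 = 209

CCIX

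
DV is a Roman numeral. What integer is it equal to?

DV: D=500, V=5
500 + 5 = 505

505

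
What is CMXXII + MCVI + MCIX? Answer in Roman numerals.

CMXXII = 922, MCVI = 1106, MCIX = 1109
922 + 1106 = 2028
2028 + 1109 = 3137

MMMCXXXVII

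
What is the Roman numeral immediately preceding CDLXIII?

CDLXIII = 463, so the previous integer is 463 - 1 = 462

CDLXII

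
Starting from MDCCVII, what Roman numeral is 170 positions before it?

MDCCVII = 1707
1707 - 170 = 1537

MDXXXVII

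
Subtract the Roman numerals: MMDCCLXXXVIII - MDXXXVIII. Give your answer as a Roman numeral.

MMDCCLXXXVIII = 2788
MDXXXVIII = 1538
2788 - 1538 = 1250

MCCL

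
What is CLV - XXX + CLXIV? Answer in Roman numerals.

CLV = 155, XXX = 30, CLXIV = 164
155 - 30 = 125
125 + 164 = 289

CCLXXXIX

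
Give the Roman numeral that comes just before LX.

LX = 60; previous is 59

LIX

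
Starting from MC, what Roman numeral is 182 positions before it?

MC = 1100
1100 - 182 = 918

CMXVIII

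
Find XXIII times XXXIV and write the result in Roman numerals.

XXIII = 23
XXXIV = 34
23 × 34 = 782

DCCLXXXII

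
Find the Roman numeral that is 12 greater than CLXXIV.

CLXXIV = 174
174 + 12 = 186

CLXXXVI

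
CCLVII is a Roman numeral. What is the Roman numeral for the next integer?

CCLVII = 257; next is 258

CCLVIII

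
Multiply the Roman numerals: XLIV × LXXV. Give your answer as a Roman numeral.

XLIV = 44
LXXV = 75
44 × 75 = 3300

MMMCCC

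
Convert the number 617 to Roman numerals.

Convert 617 to Roman numerals:
  617 contains 1×500 (D)
  117 contains 1×100 (C)
  17 contains 1×10 (X)
  7 contains 1×5 (V)
  2 contains 2×1 (II)

DCXVII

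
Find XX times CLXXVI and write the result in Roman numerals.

XX = 20
CLXXVI = 176
20 × 176 = 3520

MMMDXX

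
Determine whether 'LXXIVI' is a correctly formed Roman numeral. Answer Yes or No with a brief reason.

'LXXIVI': I cannot come right after the subtractive pair IV: once I is subtracted in IV, the next symbol must be smaller than I

No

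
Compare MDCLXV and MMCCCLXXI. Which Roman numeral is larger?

MDCLXV = 1665
MMCCCLXXI = 2371
2371 is larger

MMCCCLXXI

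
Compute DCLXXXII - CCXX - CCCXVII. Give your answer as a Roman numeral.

DCLXXXII = 682, CCXX = 220, CCCXVII = 317
682 - 220 = 462
462 - 317 = 145

CXLV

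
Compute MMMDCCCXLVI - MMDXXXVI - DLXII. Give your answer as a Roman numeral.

MMMDCCCXLVI = 3846, MMDXXXVI = 2536, DLXII = 562
3846 - 2536 = 1310
1310 - 562 = 748

DCCXLVIII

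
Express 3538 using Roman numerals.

Convert 3538 to Roman numerals:
  3538 contains 3×1000 (MMM)
  538 contains 1×500 (D)
  38 contains 3×10 (XXX)
  8 contains 1×5 (V)
  3 contains 3×1 (III)

MMMDXXXVIII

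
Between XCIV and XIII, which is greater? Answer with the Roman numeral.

XCIV = 94
XIII = 13
94 is larger

XCIV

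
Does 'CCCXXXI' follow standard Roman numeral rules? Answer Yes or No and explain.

'CCCXXXI': Check the rules: uses only the symbols I, V, X, L, C, D, M; no symbol is repeated more than three times in a row; V, L and D each appear at most once; no smaller symbol precedes a larger one (values never increase from left to right). Value: C (100) + C (100) + C (100) + X (10) + X (10) + X (10) + I (1) = 331. So it is a valid standard Roman numeral.

Yes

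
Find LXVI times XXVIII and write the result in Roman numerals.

LXVI = 66
XXVIII = 28
66 × 28 = 1848

MDCCCXLVIII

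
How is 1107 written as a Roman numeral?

Convert 1107 to Roman numerals:
  1107 contains 1×1000 (M)
  107 contains 1×100 (C)
  7 contains 1×5 (V)
  2 contains 2×1 (II)

MCVII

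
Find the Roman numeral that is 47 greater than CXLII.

CXLII = 142
142 + 47 = 189

CLXXXIX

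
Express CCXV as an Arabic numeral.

CCXV: C=100, C=100, X=10, V=5
100 + 100 + 10 + 5 = 215

215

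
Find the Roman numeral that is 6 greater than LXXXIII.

LXXXIII = 83
83 + 6 = 89

LXXXIX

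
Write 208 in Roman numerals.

Convert 208 to Roman numerals:
  208 contains 2×100 (CC)
  8 contains 1×5 (V)
  3 contains 3×1 (III)

CCVIII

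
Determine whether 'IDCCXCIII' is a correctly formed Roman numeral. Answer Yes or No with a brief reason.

'IDCCXCIII': Invalid subtractive combination: ID

No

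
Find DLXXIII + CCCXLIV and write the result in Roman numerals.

DLXXIII = 573
CCCXLIV = 344
573 + 344 = 917

CMXVII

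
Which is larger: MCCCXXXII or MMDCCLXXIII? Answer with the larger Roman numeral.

MCCCXXXII = 1332
MMDCCLXXIII = 2773
2773 is larger

MMDCCLXXIII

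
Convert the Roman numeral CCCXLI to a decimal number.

CCCXLI: C=100, C=100, C=100, XL=40, I=1
100 + 100 + 100 + 40 + 1 = 341

341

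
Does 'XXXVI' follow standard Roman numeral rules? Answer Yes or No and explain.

'XXXVI': Check the rules: uses only the symbols I, V, X, L, C, D, M; no symbol is repeated more than three times in a row; V, L and D each appear at most once; no smaller symbol precedes a larger one (values never increase from left to right). Value: X (10) + X (10) + X (10) + V (5) + I (1) = 36. So it is a valid standard Roman numeral.

Yes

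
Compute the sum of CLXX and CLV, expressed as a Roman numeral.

CLXX = 170
CLV = 155
170 + 155 = 325

CCCXXV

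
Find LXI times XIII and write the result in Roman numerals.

LXI = 61
XIII = 13
61 × 13 = 793

DCCXCIII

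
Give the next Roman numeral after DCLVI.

DCLVI = 656, so the next integer is 656 + 1 = 657

DCLVII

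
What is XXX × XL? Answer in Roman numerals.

XXX = 30
XL = 40
30 × 40 = 1200

MCC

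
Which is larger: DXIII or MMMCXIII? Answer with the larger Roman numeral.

DXIII = 513
MMMCXIII = 3113
3113 is larger

MMMCXIII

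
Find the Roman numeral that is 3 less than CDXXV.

CDXXV = 425
425 - 3 = 422

CDXXII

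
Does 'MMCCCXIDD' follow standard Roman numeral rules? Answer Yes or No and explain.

'MMCCCXIDD': D should not appear more than once

No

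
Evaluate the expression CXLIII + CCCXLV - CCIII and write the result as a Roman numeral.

CXLIII = 143, CCCXLV = 345, CCIII = 203
143 + 345 = 488
488 - 203 = 285

CCLXXXV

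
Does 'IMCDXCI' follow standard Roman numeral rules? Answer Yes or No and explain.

'IMCDXCI': Invalid subtractive combination: IM

No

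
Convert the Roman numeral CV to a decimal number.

CV: C=100, V=5
100 + 5 = 105

105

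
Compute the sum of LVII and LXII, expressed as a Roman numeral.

LVII = 57
LXII = 62
57 + 62 = 119

CXIX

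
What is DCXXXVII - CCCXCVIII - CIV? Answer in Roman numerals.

DCXXXVII = 637, CCCXCVIII = 398, CIV = 104
637 - 398 = 239
239 - 104 = 135

CXXXV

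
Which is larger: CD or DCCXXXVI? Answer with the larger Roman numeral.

CD = 400
DCCXXXVI = 736
736 is larger

DCCXXXVI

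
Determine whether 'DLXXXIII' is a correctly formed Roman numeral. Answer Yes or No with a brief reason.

'DLXXXIII': Check the rules: uses only the symbols I, V, X, L, C, D, M; no symbol is repeated more than three times in a row; V, L and D each appear at most once; no smaller symbol precedes a larger one (values never increase from left to right). Value: D (500) + L (50) + X (10) + X (10) + X (10) + I (1) + I (1) + I (1) = 583. So it is a valid standard Roman numeral.

Yes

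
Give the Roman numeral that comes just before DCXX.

DCXX = 620, so the previous integer is 620 - 1 = 619

DCXIX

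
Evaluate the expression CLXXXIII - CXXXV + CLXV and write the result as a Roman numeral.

CLXXXIII = 183, CXXXV = 135, CLXV = 165
183 - 135 = 48
48 + 165 = 213

CCXIII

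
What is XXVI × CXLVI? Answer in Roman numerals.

XXVI = 26
CXLVI = 146
26 × 146 = 3796

MMMDCCXCVI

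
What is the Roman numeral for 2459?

Convert 2459 to Roman numerals:
  2459 contains 2×1000 (MM)
  459 contains 1×400 (CD)
  59 contains 1×50 (L)
  9 contains 1×9 (IX)

MMCDLIX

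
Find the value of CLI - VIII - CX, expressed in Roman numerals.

CLI = 151, VIII = 8, CX = 110
151 - 8 = 143
143 - 110 = 33

XXXIII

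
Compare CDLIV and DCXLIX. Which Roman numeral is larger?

CDLIV = 454
DCXLIX = 649
649 is larger

DCXLIX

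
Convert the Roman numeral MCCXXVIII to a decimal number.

MCCXXVIII: M=1000, C=100, C=100, X=10, X=10, V=5, I=1, I=1, I=1
1000 + 100 + 100 + 10 + 10 + 5 + 1 + 1 + 1 = 1228

1228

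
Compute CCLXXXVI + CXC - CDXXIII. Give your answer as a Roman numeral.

CCLXXXVI = 286, CXC = 190, CDXXIII = 423
286 + 190 = 476
476 - 423 = 53

LIII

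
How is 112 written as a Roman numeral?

Convert 112 to Roman numerals:
  112 contains 1×100 (C)
  12 contains 1×10 (X)
  2 contains 2×1 (II)

CXII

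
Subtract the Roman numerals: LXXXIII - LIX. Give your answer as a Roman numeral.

LXXXIII = 83
LIX = 59
83 - 59 = 24

XXIV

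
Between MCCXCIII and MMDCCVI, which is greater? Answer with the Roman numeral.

MCCXCIII = 1293
MMDCCVI = 2706
2706 is larger

MMDCCVI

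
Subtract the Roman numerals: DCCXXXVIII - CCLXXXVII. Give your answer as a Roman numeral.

DCCXXXVIII = 738
CCLXXXVII = 287
738 - 287 = 451

CDLI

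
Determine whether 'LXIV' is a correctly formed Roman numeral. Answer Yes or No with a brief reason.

'LXIV': Check the rules: uses only the symbols I, V, X, L, C, D, M; no symbol is repeated more than three times in a row; V, L and D each appear at most once; the only place a smaller symbol precedes a larger one is the allowed subtractive pair IV, the symbol right after such a pair (if any) is smaller than the pair's first symbol, and otherwise the values never increase from left to right. Value: L (50) + X (10) + IV (4) = 64. So it is a valid standard Roman numeral.

Yes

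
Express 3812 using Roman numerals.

Convert 3812 to Roman numerals:
  3812 contains 3×1000 (MMM)
  812 contains 1×500 (D)
  312 contains 3×100 (CCC)
  12 contains 1×10 (X)
  2 contains 2×1 (II)

MMMDCCCXII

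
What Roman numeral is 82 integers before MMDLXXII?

MMDLXXII = 2572
2572 - 82 = 2490

MMCDXC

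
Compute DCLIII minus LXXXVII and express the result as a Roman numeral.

DCLIII = 653
LXXXVII = 87
653 - 87 = 566

DLXVI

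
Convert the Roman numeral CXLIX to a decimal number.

CXLIX: C=100, XL=40, IX=9
100 + 40 + 9 = 149

149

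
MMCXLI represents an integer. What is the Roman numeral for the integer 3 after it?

MMCXLI = 2141
2141 + 3 = 2144

MMCXLIV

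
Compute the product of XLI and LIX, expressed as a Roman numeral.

XLI = 41
LIX = 59
41 × 59 = 2419

MMCDXIX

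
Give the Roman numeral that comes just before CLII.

CLII = 152, so the previous integer is 152 - 1 = 151

CLI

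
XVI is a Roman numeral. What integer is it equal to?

XVI: X=10, V=5, I=1
10 + 5 + 1 = 16

16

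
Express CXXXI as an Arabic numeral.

CXXXI: C=100, X=10, X=10, X=10, I=1
100 + 10 + 10 + 10 + 1 = 131

131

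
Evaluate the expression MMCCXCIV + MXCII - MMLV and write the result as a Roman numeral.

MMCCXCIV = 2294, MXCII = 1092, MMLV = 2055
2294 + 1092 = 3386
3386 - 2055 = 1331

MCCCXXXI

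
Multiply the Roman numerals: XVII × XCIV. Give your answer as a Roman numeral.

XVII = 17
XCIV = 94
17 × 94 = 1598

MDXCVIII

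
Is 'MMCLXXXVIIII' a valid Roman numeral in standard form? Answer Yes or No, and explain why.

'MMCLXXXVIIII': More than 3 consecutive I's

No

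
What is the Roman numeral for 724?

Convert 724 to Roman numerals:
  724 contains 1×500 (D)
  224 contains 2×100 (CC)
  24 contains 2×10 (XX)
  4 contains 1×4 (IV)

DCCXXIV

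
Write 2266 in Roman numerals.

Convert 2266 to Roman numerals:
  2266 contains 2×1000 (MM)
  266 contains 2×100 (CC)
  66 contains 1×50 (L)
  16 contains 1×10 (X)
  6 contains 1×5 (V)
  1 contains 1×1 (I)

MMCCLXVI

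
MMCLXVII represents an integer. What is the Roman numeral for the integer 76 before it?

MMCLXVII = 2167
2167 - 76 = 2091

MMXCI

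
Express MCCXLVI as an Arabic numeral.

MCCXLVI: M=1000, C=100, C=100, XL=40, V=5, I=1
1000 + 100 + 100 + 40 + 5 + 1 = 1246

1246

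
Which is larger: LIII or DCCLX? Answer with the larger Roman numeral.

LIII = 53
DCCLX = 760
760 is larger

DCCLX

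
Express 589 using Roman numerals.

Convert 589 to Roman numerals:
  589 contains 1×500 (D)
  89 contains 1×50 (L)
  39 contains 3×10 (XXX)
  9 contains 1×9 (IX)

DLXXXIX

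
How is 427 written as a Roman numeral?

Convert 427 to Roman numerals:
  427 contains 1×400 (CD)
  27 contains 2×10 (XX)
  7 contains 1×5 (V)
  2 contains 2×1 (II)

CDXXVII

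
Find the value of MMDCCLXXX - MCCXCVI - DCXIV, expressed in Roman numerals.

MMDCCLXXX = 2780, MCCXCVI = 1296, DCXIV = 614
2780 - 1296 = 1484
1484 - 614 = 870

DCCCLXX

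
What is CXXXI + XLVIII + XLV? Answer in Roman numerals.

CXXXI = 131, XLVIII = 48, XLV = 45
131 + 48 = 179
179 + 45 = 224

CCXXIV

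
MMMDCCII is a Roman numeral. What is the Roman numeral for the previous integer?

MMMDCCII = 3702; previous is 3701

MMMDCCI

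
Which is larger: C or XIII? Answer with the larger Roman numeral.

C = 100
XIII = 13
100 is larger

C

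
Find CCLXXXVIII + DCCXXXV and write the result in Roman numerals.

CCLXXXVIII = 288
DCCXXXV = 735
288 + 735 = 1023

MXXIII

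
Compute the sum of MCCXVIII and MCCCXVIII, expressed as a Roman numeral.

MCCXVIII = 1218
MCCCXVIII = 1318
1218 + 1318 = 2536

MMDXXXVI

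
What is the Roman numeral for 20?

Convert 20 to Roman numerals:
  20 contains 2×10 (XX)

XX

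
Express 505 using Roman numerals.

Convert 505 to Roman numerals:
  505 contains 1×500 (D)
  5 contains 1×5 (V)

DV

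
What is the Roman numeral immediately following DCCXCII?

DCCXCII = 792, so the next integer is 792 + 1 = 793

DCCXCIII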